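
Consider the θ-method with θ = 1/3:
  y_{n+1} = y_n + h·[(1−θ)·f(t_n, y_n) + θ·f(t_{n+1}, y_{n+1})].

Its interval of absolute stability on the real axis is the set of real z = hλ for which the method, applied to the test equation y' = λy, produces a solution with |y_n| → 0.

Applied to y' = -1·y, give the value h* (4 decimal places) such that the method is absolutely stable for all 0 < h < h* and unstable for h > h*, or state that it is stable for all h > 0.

Set f=λy, z=hλ:
  y_{n+1} = y_n + z·[2/3·y_n + 1/3·y_{n+1}] ⇒ (1 − 1/3z)y_{n+1} = (1 + 2/3z)y_n
  so R(z) = (1 + 2/3z)/(1 − 1/3z).

Find x<0 with |R(x)|<1.
x=-1.49: |R|=0.0045
R=−1: 1+2/3x = −1+1/3x ⇒ -1/3x=2 ⇒ x=2/(-1/3)=-6.0000
Confirm numerically:
  x=-5.714: |R|=0.96718 <1
  x=-4.412: |R|=0.78575 <1
  x=-3.218: |R|=0.55259 <1
  x=-2.614: |R|=0.39686 <1
  x=-6.569: |R|=1.05946 >1
  x=-6.179: |R|=1.01950 >1
So |R|<1 on (-6.0000, 0).

(-6.0000,0); λ=-1 ⇒ h* = (6)/1 = 6.0000.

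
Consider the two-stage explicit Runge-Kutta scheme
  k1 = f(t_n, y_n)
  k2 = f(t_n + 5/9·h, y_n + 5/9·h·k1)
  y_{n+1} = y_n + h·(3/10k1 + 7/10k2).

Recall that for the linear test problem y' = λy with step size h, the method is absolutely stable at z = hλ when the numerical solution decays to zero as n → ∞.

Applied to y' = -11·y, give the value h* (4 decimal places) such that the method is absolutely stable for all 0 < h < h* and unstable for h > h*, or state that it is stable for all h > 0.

Set f=λy, z=hλ:
  k1=λy_n ⇒ h·k1=z·y_n;  k2=λ(1+5/9z)y_n ⇒ h·k2=z(1+5/9z)y_n
  y_{n+1}/y_n = 1 + 3/10z + 7/10z(1+5/9z) = 1 + z + 7/18z²
  Hence R(z) = 1 + z + 7/18z².

Find x<0 with |R(x)|<1.
x=-0.65: |R|=0.5143
R=1: x+7/18x²=0 ⇒ x=−18/7=-2.5714; min R=1−1/(4·7/18)=0.3571>−1
Confirm numerically:
  x=-2.393: |R|=0.83395 <1
  x=-1.769: |R|=0.44797 <1
  x=-1.744: |R|=0.43882 <1
  x=-1.492: |R|=0.37369 <1
  x=-3.053: |R|=1.57176 >1
  x=-2.702: |R|=1.13720 >1
Interval (-2.5714, 0).

(-2.5714,0); λ=-11 ⇒ h* = (18/7)/11 = 0.2338.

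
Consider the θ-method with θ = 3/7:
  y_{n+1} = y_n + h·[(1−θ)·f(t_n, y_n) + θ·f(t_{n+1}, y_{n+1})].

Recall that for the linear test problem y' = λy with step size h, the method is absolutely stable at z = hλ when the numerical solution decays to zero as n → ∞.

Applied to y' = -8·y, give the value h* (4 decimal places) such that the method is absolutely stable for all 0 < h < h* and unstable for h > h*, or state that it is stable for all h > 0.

(-14.0000,0); λ=-8 ⇒ h* = (14)/8 = 1.7500.

Test eqn y'=λy, z=hλ:
  y_{n+1} = y_n + z·[4/7·y_n + 3/7·y_{n+1}] ⇒ (1 − 3/7z)y_{n+1} = (1 + 4/7z)y_n
  ⇒ R(z) = (1 + 4/7z)/(1 − 3/7z).

Solve |R(x)|<1 on ℝ⁻.
x=-0.77: |R|=0.4211
R=−1: 1+4/7x = −1+3/7x ⇒ -1/7x=2 ⇒ x=2/(-1/7)=-14.0000
Confirm numerically:
  x=-12.717: |R|=0.97158 <1
  x=-12.233: |R|=0.95956 <1
  x=-10.026: |R|=0.89282 <1
  x=-6.257: |R|=0.69955 <1
  x=-14.430: |R|=1.00855 >1
  x=-14.392: |R|=1.00781 >1
  x=-14.023: |R|=1.00047 >1
Stable set (-14.0000, 0).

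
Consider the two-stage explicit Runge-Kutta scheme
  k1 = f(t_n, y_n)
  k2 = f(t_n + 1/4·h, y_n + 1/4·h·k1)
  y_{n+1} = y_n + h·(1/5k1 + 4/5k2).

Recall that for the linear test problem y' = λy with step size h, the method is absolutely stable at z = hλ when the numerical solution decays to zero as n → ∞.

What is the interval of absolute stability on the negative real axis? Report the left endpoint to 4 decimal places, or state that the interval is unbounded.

(-5.0000, 0).

Test eqn y'=λy, z=hλ:
  k1=λy_n ⇒ h·k1=z·y_n;  k2=λ(1+1/4z)y_n ⇒ h·k2=z(1+1/4z)y_n
  y_{n+1}/y_n = 1 + 1/5z + 4/5z(1+1/4z) = 1 + z + 1/5z²
  so R(z) = 1 + z + 1/5z².

Find x<0 with |R(x)|<1.
x=-0.52: |R|=0.5341
R=1: x+1/5x²=0 ⇒ x=−5=-5.0000; min R=1−1/(4·1/5)=-0.2500>−1
Confirm numerically:
  x=-4.901: |R|=0.90296 <1
  x=-2.813: |R|=0.23041 <1
  x=-2.650: |R|=0.24550 <1
  x=-5.506: |R|=1.55721 >1
  x=-5.327: |R|=1.34839 >1
Interval (-5.0000, 0).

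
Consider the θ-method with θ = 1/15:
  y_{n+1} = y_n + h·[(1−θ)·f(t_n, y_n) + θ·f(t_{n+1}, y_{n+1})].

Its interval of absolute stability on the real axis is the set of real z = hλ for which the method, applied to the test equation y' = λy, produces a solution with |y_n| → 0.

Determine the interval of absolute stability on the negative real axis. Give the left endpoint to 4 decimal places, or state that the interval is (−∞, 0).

With y'=λy (z=hλ):
  y_{n+1} = y_n + z·[14/15·y_n + 1/15·y_{n+1}] ⇒ (1 − 1/15z)y_{n+1} = (1 + 14/15z)y_n
  R(z) = (1 + 14/15z)/(1 − 1/15z).

Boundary: |R(x)|=1, x<0.
x=-0.73: |R|=0.3039
R=−1: 1+14/15x = −1+1/15x ⇒ -13/15x=2 ⇒ x=2/(-13/15)=-2.3077
Confirm numerically:
  x=-2.246: |R|=0.95350 <1
  x=-2.178: |R|=0.90185 <1
  x=-1.546: |R|=0.40155 <1
  x=-1.533: |R|=0.39085 <1
  x=-2.835: |R|=1.38436 >1
  x=-2.696: |R|=1.28526 >1
  x=-2.602: |R|=1.21736 >1
Interval (-2.3077, 0).

z∈(-2.3077,0).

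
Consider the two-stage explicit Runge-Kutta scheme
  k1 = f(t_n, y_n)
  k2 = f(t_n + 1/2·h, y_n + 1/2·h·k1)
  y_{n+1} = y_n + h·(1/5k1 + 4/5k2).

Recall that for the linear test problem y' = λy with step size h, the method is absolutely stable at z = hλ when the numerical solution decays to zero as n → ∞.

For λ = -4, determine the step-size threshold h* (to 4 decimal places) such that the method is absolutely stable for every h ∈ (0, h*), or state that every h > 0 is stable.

(-2.5000,0); λ=-4 ⇒ h* = (5/2)/4 = 0.6250.

On y'=λy, z=hλ:
  k1=λy_n ⇒ h·k1=z·y_n;  k2=λ(1+1/2z)y_n ⇒ h·k2=z(1+1/2z)y_n
  y_{n+1}/y_n = 1 + 1/5z + 4/5z(1+1/2z) = 1 + z + 2/5z²
  R(z) = 1 + z + 2/5z².

Need |R(x)|<1, x<0.
x=-0.32: |R|=0.7210
R=1: x+2/5x²=0 ⇒ x=−5/2=-2.5000; min R=1−1/(4·2/5)=0.3750>−1
Confirm numerically:
  x=-1.682: |R|=0.44965 <1
  x=-1.292: |R|=0.37571 <1
  x=-1.282: |R|=0.37541 <1
  x=-3.074: |R|=1.70579 >1
  x=-2.756: |R|=1.28221 >1
  x=-2.680: |R|=1.19296 >1
So |R|<1 on (-2.5000, 0).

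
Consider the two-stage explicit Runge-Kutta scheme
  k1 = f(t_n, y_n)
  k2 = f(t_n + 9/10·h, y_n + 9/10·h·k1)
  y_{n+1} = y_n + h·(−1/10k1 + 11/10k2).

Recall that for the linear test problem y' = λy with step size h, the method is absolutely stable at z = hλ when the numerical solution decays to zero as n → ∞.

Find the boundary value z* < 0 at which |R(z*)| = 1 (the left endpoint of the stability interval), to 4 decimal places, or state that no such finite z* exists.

Test eqn y'=λy, z=hλ:
  k1=λy_n ⇒ h·k1=z·y_n;  k2=λ(1+9/10z)y_n ⇒ h·k2=z(1+9/10z)y_n
  y_{n+1}/y_n = 1 − 1/10z + 11/10z(1+9/10z) = 1 + z + 99/100z²
  R(z) = 1 + z + 99/100z².

Solve |R(x)|<1 on ℝ⁻.
x=-0.94: |R|=0.9348
R=1: x+99/100x²=0 ⇒ x=−100/99=-1.0101; min R=1−1/(4·99/100)=0.7475>−1
Confirm numerically:
  x=-0.954: |R|=0.94701 <1
  x=-0.898: |R|=0.90034 <1
  x=-0.839: |R|=0.85788 <1
  x=-0.797: |R|=0.83186 <1
  x=-1.591: |R|=1.91497 >1
  x=-1.358: |R|=1.46772 >1
  x=-1.178: |R|=1.19581 >1
Stable set (-1.0101, 0).

z* = -1.0101.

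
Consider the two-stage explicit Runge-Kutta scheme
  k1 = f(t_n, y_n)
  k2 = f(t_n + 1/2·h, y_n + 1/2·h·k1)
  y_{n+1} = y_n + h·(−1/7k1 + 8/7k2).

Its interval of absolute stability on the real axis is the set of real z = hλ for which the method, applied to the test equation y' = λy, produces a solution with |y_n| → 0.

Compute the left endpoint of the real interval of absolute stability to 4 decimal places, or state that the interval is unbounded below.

With y'=λy (z=hλ):
  k1=λy_n ⇒ h·k1=z·y_n;  k2=λ(1+1/2z)y_n ⇒ h·k2=z(1+1/2z)y_n
  y_{n+1}/y_n = 1 − 1/7z + 8/7z(1+1/2z) = 1 + z + 4/7z²
  ⇒ R(z) = 1 + z + 4/7z².

Boundary: |R(x)|=1, x<0.
x=-0.75: |R|=0.5714
R=1: x+4/7x²=0 ⇒ x=−7/4=-1.7500; min R=1−1/(4·4/7)=0.5625>−1
Confirm numerically:
  x=-1.730: |R|=0.98023 <1
  x=-1.261: |R|=0.64764 <1
  x=-1.066: |R|=0.58335 <1
  x=-2.158: |R|=1.50312 >1
  x=-2.115: |R|=1.44113 >1
Interval (-1.7500, 0).

left endpoint -1.7500.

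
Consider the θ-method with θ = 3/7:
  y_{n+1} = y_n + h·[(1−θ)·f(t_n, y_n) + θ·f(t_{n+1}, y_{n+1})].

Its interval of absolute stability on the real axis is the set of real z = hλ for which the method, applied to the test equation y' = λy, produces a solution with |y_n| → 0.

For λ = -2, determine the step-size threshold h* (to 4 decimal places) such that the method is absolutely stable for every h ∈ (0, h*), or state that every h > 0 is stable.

(-14.0000,0); λ=-2 ⇒ h* = (14)/2 = 7.0000.

Set f=λy, z=hλ:
  y_{n+1} = y_n + z·[4/7·y_n + 3/7·y_{n+1}] ⇒ (1 − 3/7z)y_{n+1} = (1 + 4/7z)y_n
  R(z) = (1 + 4/7z)/(1 − 3/7z).

Boundary: |R(x)|=1, x<0.
x=-0.6: |R|=0.5227
R=−1: 1+4/7x = −1+3/7x ⇒ -1/7x=2 ⇒ x=2/(-1/7)=-14.0000
Confirm numerically:
  x=-10.338: |R|=0.90367 <1
  x=-8.277: |R|=0.82021 <1
  x=-7.415: |R|=0.77483 <1
  x=-14.576: |R|=1.01135 >1
  x=-14.314: |R|=1.00629 >1
So |R|<1 on (-14.0000, 0).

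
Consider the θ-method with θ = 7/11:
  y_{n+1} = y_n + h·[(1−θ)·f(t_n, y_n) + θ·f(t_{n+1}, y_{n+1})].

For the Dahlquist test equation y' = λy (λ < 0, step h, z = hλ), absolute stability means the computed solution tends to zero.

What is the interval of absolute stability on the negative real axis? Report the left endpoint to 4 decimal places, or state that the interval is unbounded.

Set f=λy, z=hλ:
  y_{n+1} = y_n + z·[4/11·y_n + 7/11·y_{n+1}] ⇒ (1 − 7/11z)y_{n+1} = (1 + 4/11z)y_n
  so R(z) = (1 + 4/11z)/(1 − 7/11z).

Boundary: |R(x)|=1, x<0.
x=-1.07: |R|=0.3634
x=-2: |R|=0.1200
x=-10: |R|=0.3580
x=-100: |R|=0.5471
θ=7/11≥1/2 ⇒ |1+4/11x|<|1−7/11x| ∀x<0 ⇒ unbounded interval.

unbounded; (−∞, 0).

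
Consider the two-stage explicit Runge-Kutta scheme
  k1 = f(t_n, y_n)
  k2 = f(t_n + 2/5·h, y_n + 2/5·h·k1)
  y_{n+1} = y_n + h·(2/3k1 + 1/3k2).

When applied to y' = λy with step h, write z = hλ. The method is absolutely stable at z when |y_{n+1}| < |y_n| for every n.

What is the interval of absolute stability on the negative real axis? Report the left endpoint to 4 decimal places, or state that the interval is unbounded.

With y'=λy (z=hλ):
  k1=λy_n ⇒ h·k1=z·y_n;  k2=λ(1+2/5z)y_n ⇒ h·k2=z(1+2/5z)y_n
  y_{n+1}/y_n = 1 + 2/3z + 1/3z(1+2/5z) = 1 + z + 2/15z²
  so R(z) = 1 + z + 2/15z².

Find x<0 with |R(x)|<1.
x=-1.23: |R|=0.0283
R=1: x+2/15x²=0 ⇒ x=−15/2=-7.5000; min R=1−1/(4·2/15)=-0.8750>−1
Confirm numerically:
  x=-7.361: |R|=0.86358 <1
  x=-6.873: |R|=0.42542 <1
  x=-3.044: |R|=0.80854 <1
  x=-8.092: |R|=1.63873 >1
  x=-8.052: |R|=1.59263 >1
  x=-7.572: |R|=1.07269 >1
So |R|<1 on (-7.5000, 0).

(-7.5000, 0).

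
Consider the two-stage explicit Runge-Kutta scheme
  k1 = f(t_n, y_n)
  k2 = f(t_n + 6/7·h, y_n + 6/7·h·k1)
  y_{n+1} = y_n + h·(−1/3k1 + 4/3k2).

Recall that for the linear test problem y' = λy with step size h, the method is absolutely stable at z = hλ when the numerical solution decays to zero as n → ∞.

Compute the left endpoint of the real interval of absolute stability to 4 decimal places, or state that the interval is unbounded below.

z* = -0.8750.

With y'=λy (z=hλ):
  k1=λy_n ⇒ h·k1=z·y_n;  k2=λ(1+6/7z)y_n ⇒ h·k2=z(1+6/7z)y_n
  y_{n+1}/y_n = 1 − 1/3z + 4/3z(1+6/7z) = 1 + z + 8/7z²
  R(z) = 1 + z + 8/7z².

Find x<0 with |R(x)|<1.
x=-0.88: |R|=1.0050
R=1: x+8/7x²=0 ⇒ x=−7/8=-0.8750; min R=1−1/(4·8/7)=0.7812>−1
Confirm numerically:
  x=-0.792: |R|=0.92487 <1
  x=-0.648: |R|=0.83189 <1
  x=-0.546: |R|=0.79470 <1
  x=-1.465: |R|=1.98783 >1
  x=-1.374: |R|=1.78357 >1
  x=-1.062: |R|=1.22696 >1
So |R|<1 on (-0.8750, 0).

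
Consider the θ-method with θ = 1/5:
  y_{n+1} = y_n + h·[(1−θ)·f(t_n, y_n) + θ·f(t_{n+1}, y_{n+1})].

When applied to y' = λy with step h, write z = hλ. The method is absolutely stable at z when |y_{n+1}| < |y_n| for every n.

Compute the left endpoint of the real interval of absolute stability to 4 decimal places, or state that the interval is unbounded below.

With y'=λy (z=hλ):
  y_{n+1} = y_n + z·[4/5·y_n + 1/5·y_{n+1}] ⇒ (1 − 1/5z)y_{n+1} = (1 + 4/5z)y_n
  R(z) = (1 + 4/5z)/(1 − 1/5z).

Solve |R(x)|<1 on ℝ⁻.
x=-0.37: |R|=0.6555
R=−1: 1+4/5x = −1+1/5x ⇒ -3/5x=2 ⇒ x=2/(-3/5)=-3.3333
Confirm numerically:
  x=-3.211: |R|=0.95530 <1
  x=-2.461: |R|=0.64924 <1
  x=-1.945: |R|=0.40029 <1
  x=-3.857: |R|=1.17737 >1
  x=-3.780: |R|=1.15262 >1
  x=-3.583: |R|=1.08727 >1
Interval (-3.3333, 0).

z* = -3.3333.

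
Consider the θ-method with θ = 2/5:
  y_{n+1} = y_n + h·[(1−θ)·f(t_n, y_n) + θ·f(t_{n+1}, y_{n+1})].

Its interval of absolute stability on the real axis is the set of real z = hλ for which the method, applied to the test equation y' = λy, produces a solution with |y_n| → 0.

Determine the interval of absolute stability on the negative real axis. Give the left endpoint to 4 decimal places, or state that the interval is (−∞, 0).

With y'=λy (z=hλ):
  y_{n+1} = y_n + z·[3/5·y_n + 2/5·y_{n+1}] ⇒ (1 − 2/5z)y_{n+1} = (1 + 3/5z)y_n
  ⇒ R(z) = (1 + 3/5z)/(1 − 2/5z).

Solve |R(x)|<1 on ℝ⁻.
x=-0.34: |R|=0.7007
R=−1: 1+3/5x = −1+2/5x ⇒ -1/5x=2 ⇒ x=2/(-1/5)=-10.0000
Confirm numerically:
  x=-8.018: |R|=0.90578 <1
  x=-7.316: |R|=0.86328 <1
  x=-6.694: |R|=0.82021 <1
  x=-4.321: |R|=0.58371 <1
  x=-10.487: |R|=1.01875 >1
  x=-10.344: |R|=1.01339 >1
  x=-10.156: |R|=1.00616 >1
So |R|<1 on (-10.0000, 0).

z∈(-10.0000,0).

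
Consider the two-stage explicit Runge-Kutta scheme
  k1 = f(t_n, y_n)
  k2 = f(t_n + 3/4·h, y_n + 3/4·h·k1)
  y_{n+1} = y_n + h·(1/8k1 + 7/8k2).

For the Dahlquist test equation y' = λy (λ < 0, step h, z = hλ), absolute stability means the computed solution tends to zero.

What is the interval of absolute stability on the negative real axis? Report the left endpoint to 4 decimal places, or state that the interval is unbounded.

On y'=λy, z=hλ:
  k1=λy_n ⇒ h·k1=z·y_n;  k2=λ(1+3/4z)y_n ⇒ h·k2=z(1+3/4z)y_n
  y_{n+1}/y_n = 1 + 1/8z + 7/8z(1+3/4z) = 1 + z + 21/32z²
  Hence R(z) = 1 + z + 21/32z².

Find x<0 with |R(x)|<1.
x=-1.17: |R|=0.7283
R=1: x+21/32x²=0 ⇒ x=−32/21=-1.5238; min R=1−1/(4·21/32)=0.6190>−1
Confirm numerically:
  x=-1.457: |R|=0.93612 <1
  x=-1.216: |R|=0.75437 <1
  x=-0.668: |R|=0.62483 <1
  x=-2.115: |R|=1.82055 >1
  x=-1.617: |R|=1.09889 >1
Stable set (-1.5238, 0).

(-1.5238, 0).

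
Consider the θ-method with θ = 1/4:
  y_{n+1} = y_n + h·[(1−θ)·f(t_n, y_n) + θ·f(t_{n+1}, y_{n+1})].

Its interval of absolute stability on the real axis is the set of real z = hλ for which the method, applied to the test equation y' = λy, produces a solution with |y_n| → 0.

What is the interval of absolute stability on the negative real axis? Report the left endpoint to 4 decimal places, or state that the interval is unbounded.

Set f=λy, z=hλ:
  y_{n+1} = y_n + z·[3/4·y_n + 1/4·y_{n+1}] ⇒ (1 − 1/4z)y_{n+1} = (1 + 3/4z)y_n
  Hence R(z) = (1 + 3/4z)/(1 − 1/4z).

Find x<0 with |R(x)|<1.
x=-1.68: |R|=0.1831
R=−1: 1+3/4x = −1+1/4x ⇒ -1/2x=2 ⇒ x=2/(-1/2)=-4.0000
Confirm numerically:
  x=-2.986: |R|=0.70971 <1
  x=-2.664: |R|=0.59904 <1
  x=-1.913: |R|=0.29410 <1
  x=-4.519: |R|=1.12185 >1
  x=-4.344: |R|=1.08245 >1
Interval (-4.0000, 0).

(-4.0000, 0).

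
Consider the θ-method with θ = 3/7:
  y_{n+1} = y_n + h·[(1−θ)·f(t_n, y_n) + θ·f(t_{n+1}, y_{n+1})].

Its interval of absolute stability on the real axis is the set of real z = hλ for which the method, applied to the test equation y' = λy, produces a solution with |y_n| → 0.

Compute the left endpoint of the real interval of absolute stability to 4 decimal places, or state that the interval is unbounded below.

With y'=λy (z=hλ):
  y_{n+1} = y_n + z·[4/7·y_n + 3/7·y_{n+1}] ⇒ (1 − 3/7z)y_{n+1} = (1 + 4/7z)y_n
  so R(z) = (1 + 4/7z)/(1 − 3/7z).

Boundary: |R(x)|=1, x<0.
x=-1.69: |R|=0.0199
R=−1: 1+4/7x = −1+3/7x ⇒ -1/7x=2 ⇒ x=2/(-1/7)=-14.0000
Confirm numerically:
  x=-11.031: |R|=0.92595 <1
  x=-10.342: |R|=0.90380 <1
  x=-7.413: |R|=0.77472 <1
  x=-5.818: |R|=0.66541 <1
  x=-14.575: |R|=1.01134 >1
  x=-14.355: |R|=1.00709 >1
  x=-14.320: |R|=1.00641 >1
So |R|<1 on (-14.0000, 0).

z* = -14.0000.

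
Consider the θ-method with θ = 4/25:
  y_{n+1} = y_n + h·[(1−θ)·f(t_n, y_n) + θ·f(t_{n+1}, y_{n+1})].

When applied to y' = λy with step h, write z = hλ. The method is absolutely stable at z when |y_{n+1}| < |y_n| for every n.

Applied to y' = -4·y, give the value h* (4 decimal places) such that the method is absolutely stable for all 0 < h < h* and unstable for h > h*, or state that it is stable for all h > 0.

(-2.9412,0); λ=-4 ⇒ h* = (50/17)/4 = 0.7353.

Test eqn y'=λy, z=hλ:
  y_{n+1} = y_n + z·[21/25·y_n + 4/25·y_{n+1}] ⇒ (1 − 4/25z)y_{n+1} = (1 + 21/25z)y_n
  R(z) = (1 + 21/25z)/(1 − 4/25z).

Solve |R(x)|<1 on ℝ⁻.
x=-0.85: |R|=0.2518
R=−1: 1+21/25x = −1+4/25x ⇒ -17/25x=2 ⇒ x=2/(-17/25)=-2.9412
Confirm numerically:
  x=-2.876: |R|=0.96965 <1
  x=-1.942: |R|=0.48163 <1
  x=-1.449: |R|=0.17629 <1
  x=-1.401: |R|=0.14446 <1
  x=-3.269: |R|=1.14637 >1
  x=-2.973: |R|=1.01466 >1
Interval (-2.9412, 0).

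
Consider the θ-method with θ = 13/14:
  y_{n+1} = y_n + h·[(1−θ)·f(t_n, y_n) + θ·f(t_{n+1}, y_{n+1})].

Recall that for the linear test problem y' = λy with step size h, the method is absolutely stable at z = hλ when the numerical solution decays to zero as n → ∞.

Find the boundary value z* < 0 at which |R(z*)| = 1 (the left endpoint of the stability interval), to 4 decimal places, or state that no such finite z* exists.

unbounded; (−∞, 0).

Set f=λy, z=hλ:
  y_{n+1} = y_n + z·[1/14·y_n + 13/14·y_{n+1}] ⇒ (1 − 13/14z)y_{n+1} = (1 + 1/14z)y_n
  Hence R(z) = (1 + 1/14z)/(1 − 13/14z).

Solve |R(x)|<1 on ℝ⁻.
x=-1.4: |R|=0.3913
x=-2: |R|=0.3000
x=-10: |R|=0.0278
x=-100: |R|=0.0654
θ=13/14≥1/2 ⇒ |1+1/14x|<|1−13/14x| ∀x<0 ⇒ stable on all of ℝ⁻.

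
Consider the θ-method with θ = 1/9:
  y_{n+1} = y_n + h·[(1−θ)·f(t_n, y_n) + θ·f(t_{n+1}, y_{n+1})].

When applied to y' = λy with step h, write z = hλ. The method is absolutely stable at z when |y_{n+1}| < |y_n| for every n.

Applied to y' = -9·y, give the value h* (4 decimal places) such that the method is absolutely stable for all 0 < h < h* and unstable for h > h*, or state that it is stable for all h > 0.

(-2.5714,0); λ=-9 ⇒ h* = (18/7)/9 = 0.2857.

On y'=λy, z=hλ:
  y_{n+1} = y_n + z·[8/9·y_n + 1/9·y_{n+1}] ⇒ (1 − 1/9z)y_{n+1} = (1 + 8/9z)y_n
  so R(z) = (1 + 8/9z)/(1 − 1/9z).

Need |R(x)|<1, x<0.
x=-0.63: |R|=0.4112
R=−1: 1+8/9x = −1+1/9x ⇒ -7/9x=2 ⇒ x=2/(-7/9)=-2.5714
Confirm numerically:
  x=-2.404: |R|=0.89723 <1
  x=-2.341: |R|=0.85777 <1
  x=-1.945: |R|=0.59936 <1
  x=-3.012: |R|=1.25674 >1
  x=-2.964: |R|=1.22969 >1
So |R|<1 on (-2.5714, 0).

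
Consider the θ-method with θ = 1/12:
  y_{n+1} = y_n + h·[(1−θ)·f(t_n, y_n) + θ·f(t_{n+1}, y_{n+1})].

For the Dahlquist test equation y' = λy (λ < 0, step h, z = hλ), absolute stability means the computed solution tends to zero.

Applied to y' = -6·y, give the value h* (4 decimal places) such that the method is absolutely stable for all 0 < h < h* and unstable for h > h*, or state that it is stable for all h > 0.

On y'=λy, z=hλ:
  y_{n+1} = y_n + z·[11/12·y_n + 1/12·y_{n+1}] ⇒ (1 − 1/12z)y_{n+1} = (1 + 11/12z)y_n
  R(z) = (1 + 11/12z)/(1 − 1/12z).

Need |R(x)|<1, x<0.
x=-0.65: |R|=0.3834
R=−1: 1+11/12x = −1+1/12x ⇒ -5/6x=2 ⇒ x=2/(-5/6)=-2.4000
Confirm numerically:
  x=-2.118: |R|=0.80025 <1
  x=-1.464: |R|=0.30481 <1
  x=-1.148: |R|=0.04776 <1
  x=-1.000: |R|=0.07692 <1
  x=-2.786: |R|=1.26106 >1
  x=-2.536: |R|=1.09356 >1
  x=-2.433: |R|=1.02286 >1
So |R|<1 on (-2.4000, 0).

(-2.4000,0); λ=-6 ⇒ h* = (12/5)/6 = 0.4000.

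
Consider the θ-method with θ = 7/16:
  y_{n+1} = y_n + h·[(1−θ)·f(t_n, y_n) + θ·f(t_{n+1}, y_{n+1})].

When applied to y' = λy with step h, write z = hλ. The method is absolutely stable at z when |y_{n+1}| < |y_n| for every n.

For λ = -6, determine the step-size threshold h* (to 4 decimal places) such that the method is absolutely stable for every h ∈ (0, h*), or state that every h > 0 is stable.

(-16.0000,0); λ=-6 ⇒ h* = (16)/6 = 2.6667.

With y'=λy (z=hλ):
  y_{n+1} = y_n + z·[9/16·y_n + 7/16·y_{n+1}] ⇒ (1 − 7/16z)y_{n+1} = (1 + 9/16z)y_n
  Hence R(z) = (1 + 9/16z)/(1 − 7/16z).

Need |R(x)|<1, x<0.
x=-1.61: |R|=0.0554
R=−1: 1+9/16x = −1+7/16x ⇒ -1/8x=2 ⇒ x=2/(-1/8)=-16.0000
Confirm numerically:
  x=-12.400: |R|=0.92996 <1
  x=-11.457: |R|=0.90555 <1
  x=-9.591: |R|=0.84582 <1
  x=-16.198: |R|=1.00306 >1
  x=-16.152: |R|=1.00236 >1
Stable set (-16.0000, 0).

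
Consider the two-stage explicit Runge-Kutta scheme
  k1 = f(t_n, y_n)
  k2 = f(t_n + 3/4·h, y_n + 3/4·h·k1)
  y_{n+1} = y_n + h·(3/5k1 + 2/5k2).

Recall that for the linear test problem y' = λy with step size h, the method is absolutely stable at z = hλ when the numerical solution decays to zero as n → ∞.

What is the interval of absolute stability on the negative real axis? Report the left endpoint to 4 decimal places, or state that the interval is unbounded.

Set f=λy, z=hλ:
  k1=λy_n ⇒ h·k1=z·y_n;  k2=λ(1+3/4z)y_n ⇒ h·k2=z(1+3/4z)y_n
  y_{n+1}/y_n = 1 + 3/5z + 2/5z(1+3/4z) = 1 + z + 3/10z²
  Hence R(z) = 1 + z + 3/10z².

Boundary: |R(x)|=1, x<0.
x=-1.05: |R|=0.2807
R=1: x+3/10x²=0 ⇒ x=−10/3=-3.3333; min R=1−1/(4·3/10)=0.1667>−1
Confirm numerically:
  x=-3.232: |R|=0.90175 <1
  x=-2.428: |R|=0.34056 <1
  x=-2.378: |R|=0.31847 <1
  x=-3.875: |R|=1.62969 >1
  x=-3.503: |R|=1.17830 >1
Interval (-3.3333, 0).

(-3.3333, 0).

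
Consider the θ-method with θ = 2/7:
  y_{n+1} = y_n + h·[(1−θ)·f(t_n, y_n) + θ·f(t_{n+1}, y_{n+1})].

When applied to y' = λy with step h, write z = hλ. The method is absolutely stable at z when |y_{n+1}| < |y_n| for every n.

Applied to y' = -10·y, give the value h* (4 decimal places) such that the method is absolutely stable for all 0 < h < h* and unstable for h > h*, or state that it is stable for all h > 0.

(-4.6667,0); λ=-10 ⇒ h* = (14/3)/10 = 0.4667.

Test eqn y'=λy, z=hλ:
  y_{n+1} = y_n + z·[5/7·y_n + 2/7·y_{n+1}] ⇒ (1 − 2/7z)y_{n+1} = (1 + 5/7z)y_n
  so R(z) = (1 + 5/7z)/(1 − 2/7z).

Solve |R(x)|<1 on ℝ⁻.
x=-0.75: |R|=0.3824
R=−1: 1+5/7x = −1+2/7x ⇒ -3/7x=2 ⇒ x=2/(-3/7)=-4.6667
Confirm numerically:
  x=-3.562: |R|=0.76536 <1
  x=-3.433: |R|=0.73309 <1
  x=-3.192: |R|=0.66946 <1
  x=-2.804: |R|=0.55679 <1
  x=-5.210: |R|=1.09357 >1
  x=-4.927: |R|=1.04634 >1
Interval (-4.6667, 0).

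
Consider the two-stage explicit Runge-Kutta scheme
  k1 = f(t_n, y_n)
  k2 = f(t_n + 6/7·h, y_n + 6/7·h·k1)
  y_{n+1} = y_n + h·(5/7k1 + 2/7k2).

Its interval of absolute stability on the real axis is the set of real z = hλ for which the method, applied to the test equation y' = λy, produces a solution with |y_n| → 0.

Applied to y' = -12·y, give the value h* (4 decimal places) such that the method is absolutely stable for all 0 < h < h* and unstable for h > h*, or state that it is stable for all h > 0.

With y'=λy (z=hλ):
  k1=λy_n ⇒ h·k1=z·y_n;  k2=λ(1+6/7z)y_n ⇒ h·k2=z(1+6/7z)y_n
  y_{n+1}/y_n = 1 + 5/7z + 2/7z(1+6/7z) = 1 + z + 12/49z²
  so R(z) = 1 + z + 12/49z².

Solve |R(x)|<1 on ℝ⁻.
x=-0.7: |R|=0.4200
R=1: x+12/49x²=0 ⇒ x=−49/12=-4.0833; min R=1−1/(4·12/49)=-0.0208>−1
Confirm numerically:
  x=-3.571: |R|=0.55195 <1
  x=-3.337: |R|=0.39008 <1
  x=-3.064: |R|=0.23513 <1
  x=-2.123: |R|=0.01921 <1
  x=-4.604: |R|=1.58706 >1
  x=-4.536: |R|=1.50285 >1
  x=-4.528: |R|=1.49309 >1
Interval (-4.0833, 0).

(-4.0833,0); λ=-12 ⇒ h* = (49/12)/12 = 0.3403.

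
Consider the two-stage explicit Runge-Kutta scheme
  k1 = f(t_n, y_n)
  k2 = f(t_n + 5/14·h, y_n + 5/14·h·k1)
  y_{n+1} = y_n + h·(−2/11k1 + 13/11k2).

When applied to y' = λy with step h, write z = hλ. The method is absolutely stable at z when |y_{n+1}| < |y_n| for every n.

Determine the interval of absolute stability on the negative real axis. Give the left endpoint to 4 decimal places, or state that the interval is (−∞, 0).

Test eqn y'=λy, z=hλ:
  k1=λy_n ⇒ h·k1=z·y_n;  k2=λ(1+5/14z)y_n ⇒ h·k2=z(1+5/14z)y_n
  y_{n+1}/y_n = 1 − 2/11z + 13/11z(1+5/14z) = 1 + z + 65/154z²
  so R(z) = 1 + z + 65/154z².

Need |R(x)|<1, x<0.
x=-0.48: |R|=0.6172
R=1: x+65/154x²=0 ⇒ x=−154/65=-2.3692; min R=1−1/(4·65/154)=0.4077>−1
Confirm numerically:
  x=-2.251: |R|=0.88767 <1
  x=-1.510: |R|=0.45238 <1
  x=-1.208: |R|=0.40792 <1
  x=-2.514: |R|=1.15362 >1
  x=-2.504: |R|=1.14244 >1
So |R|<1 on (-2.3692, 0).

z∈(-2.3692,0).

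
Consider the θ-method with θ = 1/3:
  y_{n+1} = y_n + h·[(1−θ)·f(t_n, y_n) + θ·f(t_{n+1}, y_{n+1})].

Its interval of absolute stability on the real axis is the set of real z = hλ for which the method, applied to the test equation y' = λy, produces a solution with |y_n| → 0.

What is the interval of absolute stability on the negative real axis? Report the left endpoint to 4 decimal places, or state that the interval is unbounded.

(-6.0000, 0).

On y'=λy, z=hλ:
  y_{n+1} = y_n + z·[2/3·y_n + 1/3·y_{n+1}] ⇒ (1 − 1/3z)y_{n+1} = (1 + 2/3z)y_n
  Hence R(z) = (1 + 2/3z)/(1 − 1/3z).

Solve |R(x)|<1 on ℝ⁻.
x=-0.66: |R|=0.4590
R=−1: 1+2/3x = −1+1/3x ⇒ -1/3x=2 ⇒ x=2/(-1/3)=-6.0000
Confirm numerically:
  x=-5.249: |R|=0.90896 <1
  x=-4.014: |R|=0.71685 <1
  x=-2.823: |R|=0.45440 <1
  x=-6.580: |R|=1.06054 >1
  x=-6.513: |R|=1.05393 >1
  x=-6.320: |R|=1.03433 >1
Stable set (-6.0000, 0).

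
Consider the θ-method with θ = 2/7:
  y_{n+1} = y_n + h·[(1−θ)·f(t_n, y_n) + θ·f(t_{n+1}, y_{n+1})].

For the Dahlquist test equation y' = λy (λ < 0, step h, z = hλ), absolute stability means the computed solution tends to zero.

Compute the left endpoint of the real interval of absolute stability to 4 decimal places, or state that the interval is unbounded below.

z* = -4.6667.

Set f=λy, z=hλ:
  y_{n+1} = y_n + z·[5/7·y_n + 2/7·y_{n+1}] ⇒ (1 − 2/7z)y_{n+1} = (1 + 5/7z)y_n
  Hence R(z) = (1 + 5/7z)/(1 − 2/7z).

Need |R(x)|<1, x<0.
x=-1.64: |R|=0.1167
R=−1: 1+5/7x = −1+2/7x ⇒ -3/7x=2 ⇒ x=2/(-3/7)=-4.6667
Confirm numerically:
  x=-4.390: |R|=0.94740 <1
  x=-3.152: |R|=0.65845 <1
  x=-3.072: |R|=0.63603 <1
  x=-2.932: |R|=0.59546 <1
  x=-5.228: |R|=1.09647 >1
  x=-4.886: |R|=1.03923 >1
  x=-4.731: |R|=1.01172 >1
Stable set (-4.6667, 0).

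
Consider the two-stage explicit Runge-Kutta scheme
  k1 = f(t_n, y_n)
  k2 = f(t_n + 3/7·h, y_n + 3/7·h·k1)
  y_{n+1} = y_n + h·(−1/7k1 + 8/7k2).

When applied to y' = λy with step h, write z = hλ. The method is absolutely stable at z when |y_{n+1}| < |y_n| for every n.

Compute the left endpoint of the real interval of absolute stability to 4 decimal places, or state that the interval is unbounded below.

With y'=λy (z=hλ):
  k1=λy_n ⇒ h·k1=z·y_n;  k2=λ(1+3/7z)y_n ⇒ h·k2=z(1+3/7z)y_n
  y_{n+1}/y_n = 1 − 1/7z + 8/7z(1+3/7z) = 1 + z + 24/49z²
  ⇒ R(z) = 1 + z + 24/49z².

Need |R(x)|<1, x<0.
x=-1.21: |R|=0.5071
R=1: x+24/49x²=0 ⇒ x=−49/24=-2.0417; min R=1−1/(4·24/49)=0.4896>−1
Confirm numerically:
  x=-1.801: |R|=0.78770 <1
  x=-1.641: |R|=0.67796 <1
  x=-1.140: |R|=0.49654 <1
  x=-0.917: |R|=0.49486 <1
  x=-2.634: |R|=1.76418 >1
  x=-2.533: |R|=1.60957 >1
  x=-2.375: |R|=1.38776 >1
Interval (-2.0417, 0).

left endpoint -2.0417.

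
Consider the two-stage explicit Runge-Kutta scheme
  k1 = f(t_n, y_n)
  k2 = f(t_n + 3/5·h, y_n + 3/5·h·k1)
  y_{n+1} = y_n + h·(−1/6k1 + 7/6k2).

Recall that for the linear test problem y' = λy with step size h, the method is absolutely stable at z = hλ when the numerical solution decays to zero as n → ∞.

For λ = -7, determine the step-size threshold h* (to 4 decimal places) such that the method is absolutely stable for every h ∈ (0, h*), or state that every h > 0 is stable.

(-1.4286,0); λ=-7 ⇒ h* = (10/7)/7 = 0.2041.

Set f=λy, z=hλ:
  k1=λy_n ⇒ h·k1=z·y_n;  k2=λ(1+3/5z)y_n ⇒ h·k2=z(1+3/5z)y_n
  y_{n+1}/y_n = 1 − 1/6z + 7/6z(1+3/5z) = 1 + z + 7/10z²
  ⇒ R(z) = 1 + z + 7/10z².

Solve |R(x)|<1 on ℝ⁻.
x=-1.78: |R|=1.4379
R=1: x+7/10x²=0 ⇒ x=−10/7=-1.4286; min R=1−1/(4·7/10)=0.6429>−1
Confirm numerically:
  x=-1.017: |R|=0.70700 <1
  x=-0.986: |R|=0.69454 <1
  x=-0.841: |R|=0.65410 <1
  x=-0.746: |R|=0.64356 <1
  x=-1.931: |R|=1.67913 >1
  x=-1.806: |R|=1.47715 >1
Stable set (-1.4286, 0).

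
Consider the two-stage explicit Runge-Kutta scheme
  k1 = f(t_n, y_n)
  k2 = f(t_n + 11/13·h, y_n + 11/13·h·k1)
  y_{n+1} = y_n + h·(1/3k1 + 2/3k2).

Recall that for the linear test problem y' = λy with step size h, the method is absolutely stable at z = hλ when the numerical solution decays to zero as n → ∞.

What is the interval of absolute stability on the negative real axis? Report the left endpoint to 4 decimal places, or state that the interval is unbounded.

With y'=λy (z=hλ):
  k1=λy_n ⇒ h·k1=z·y_n;  k2=λ(1+11/13z)y_n ⇒ h·k2=z(1+11/13z)y_n
  y_{n+1}/y_n = 1 + 1/3z + 2/3z(1+11/13z) = 1 + z + 22/39z²
  ⇒ R(z) = 1 + z + 22/39z².

Find x<0 with |R(x)|<1.
x=-1.47: |R|=0.7490
R=1: x+22/39x²=0 ⇒ x=−39/22=-1.7727; min R=1−1/(4·22/39)=0.5568>−1
Confirm numerically:
  x=-1.625: |R|=0.86458 <1
  x=-1.322: |R|=0.66387 <1
  x=-1.102: |R|=0.58305 <1
  x=-0.726: |R|=0.57132 <1
  x=-2.247: |R|=1.60116 >1
  x=-1.885: |R|=1.11938 >1
So |R|<1 on (-1.7727, 0).

z∈(-1.7727,0).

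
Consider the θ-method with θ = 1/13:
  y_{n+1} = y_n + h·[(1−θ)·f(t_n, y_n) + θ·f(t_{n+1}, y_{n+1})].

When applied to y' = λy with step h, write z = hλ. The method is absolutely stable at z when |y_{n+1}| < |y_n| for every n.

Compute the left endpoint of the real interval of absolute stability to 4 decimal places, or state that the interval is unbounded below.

z* = -2.3636.

On y'=λy, z=hλ:
  y_{n+1} = y_n + z·[12/13·y_n + 1/13·y_{n+1}] ⇒ (1 − 1/13z)y_{n+1} = (1 + 12/13z)y_n
  Hence R(z) = (1 + 12/13z)/(1 − 1/13z).

Find x<0 with |R(x)|<1.
x=-0.88: |R|=0.1758
R=−1: 1+12/13x = −1+1/13x ⇒ -11/13x=2 ⇒ x=2/(-11/13)=-2.3636
Confirm numerically:
  x=-1.993: |R|=0.72807 <1
  x=-1.289: |R|=0.17272 <1
  x=-0.968: |R|=0.09908 <1
  x=-2.848: |R|=1.33619 >1
  x=-2.459: |R|=1.06786 >1
So |R|<1 on (-2.3636, 0).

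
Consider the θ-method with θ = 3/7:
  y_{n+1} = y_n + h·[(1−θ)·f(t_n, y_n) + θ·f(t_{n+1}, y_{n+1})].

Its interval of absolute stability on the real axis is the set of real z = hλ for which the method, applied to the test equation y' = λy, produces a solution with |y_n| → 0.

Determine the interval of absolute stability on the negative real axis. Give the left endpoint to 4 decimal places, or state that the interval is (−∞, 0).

Set f=λy, z=hλ:
  y_{n+1} = y_n + z·[4/7·y_n + 3/7·y_{n+1}] ⇒ (1 − 3/7z)y_{n+1} = (1 + 4/7z)y_n
  ⇒ R(z) = (1 + 4/7z)/(1 − 3/7z).

Find x<0 with |R(x)|<1.
x=-1.32: |R|=0.1569
R=−1: 1+4/7x = −1+3/7x ⇒ -1/7x=2 ⇒ x=2/(-1/7)=-14.0000
Confirm numerically:
  x=-13.646: |R|=0.99262 <1
  x=-13.056: |R|=0.97955 <1
  x=-11.491: |R|=0.93950 <1
  x=-6.254: |R|=0.69932 <1
  x=-14.408: |R|=1.00812 >1
  x=-14.332: |R|=1.00664 >1
  x=-14.170: |R|=1.00343 >1
So |R|<1 on (-14.0000, 0).

z∈(-14.0000,0).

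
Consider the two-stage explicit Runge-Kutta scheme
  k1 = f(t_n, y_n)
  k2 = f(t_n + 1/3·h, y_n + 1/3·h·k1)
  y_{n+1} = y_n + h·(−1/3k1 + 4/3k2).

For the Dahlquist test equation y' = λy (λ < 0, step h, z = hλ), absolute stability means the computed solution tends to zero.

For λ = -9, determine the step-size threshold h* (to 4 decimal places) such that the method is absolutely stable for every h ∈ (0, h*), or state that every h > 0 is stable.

(-2.2500,0); λ=-9 ⇒ h* = (9/4)/9 = 0.2500.

With y'=λy (z=hλ):
  k1=λy_n ⇒ h·k1=z·y_n;  k2=λ(1+1/3z)y_n ⇒ h·k2=z(1+1/3z)y_n
  y_{n+1}/y_n = 1 − 1/3z + 4/3z(1+1/3z) = 1 + z + 4/9z²
  R(z) = 1 + z + 4/9z².

Boundary: |R(x)|=1, x<0.
x=-0.78: |R|=0.4904
R=1: x+4/9x²=0 ⇒ x=−9/4=-2.2500; min R=1−1/(4·4/9)=0.4375>−1
Confirm numerically:
  x=-1.957: |R|=0.74516 <1
  x=-1.543: |R|=0.51516 <1
  x=-1.480: |R|=0.49351 <1
  x=-1.297: |R|=0.45065 <1
  x=-2.582: |R|=1.38099 >1
  x=-2.480: |R|=1.25351 >1
  x=-2.301: |R|=1.05216 >1
So |R|<1 on (-2.2500, 0).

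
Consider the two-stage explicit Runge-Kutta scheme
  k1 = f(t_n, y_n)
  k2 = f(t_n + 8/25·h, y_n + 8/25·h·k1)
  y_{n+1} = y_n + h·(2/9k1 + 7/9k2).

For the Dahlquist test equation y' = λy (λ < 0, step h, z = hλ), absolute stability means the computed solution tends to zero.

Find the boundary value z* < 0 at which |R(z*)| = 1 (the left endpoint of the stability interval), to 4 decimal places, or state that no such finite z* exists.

z* = -4.0179.

Test eqn y'=λy, z=hλ:
  k1=λy_n ⇒ h·k1=z·y_n;  k2=λ(1+8/25z)y_n ⇒ h·k2=z(1+8/25z)y_n
  y_{n+1}/y_n = 1 + 2/9z + 7/9z(1+8/25z) = 1 + z + 56/225z²
  Hence R(z) = 1 + z + 56/225z².

Solve |R(x)|<1 on ℝ⁻.
x=-1.39: |R|=0.0909
R=1: x+56/225x²=0 ⇒ x=−225/56=-4.0179; min R=1−1/(4·56/225)=-0.0045>−1
Confirm numerically:
  x=-3.622: |R|=0.64314 <1
  x=-3.289: |R|=0.40336 <1
  x=-2.995: |R|=0.23754 <1
  x=-4.410: |R|=1.43042 >1
  x=-4.397: |R|=1.41492 >1
  x=-4.329: |R|=1.33524 >1
Stable set (-4.0179, 0).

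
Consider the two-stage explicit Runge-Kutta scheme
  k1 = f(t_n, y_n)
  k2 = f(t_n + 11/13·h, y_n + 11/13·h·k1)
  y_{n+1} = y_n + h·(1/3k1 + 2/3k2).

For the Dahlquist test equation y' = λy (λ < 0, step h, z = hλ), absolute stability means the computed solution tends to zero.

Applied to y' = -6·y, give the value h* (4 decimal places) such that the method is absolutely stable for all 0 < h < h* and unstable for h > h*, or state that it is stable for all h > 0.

With y'=λy (z=hλ):
  k1=λy_n ⇒ h·k1=z·y_n;  k2=λ(1+11/13z)y_n ⇒ h·k2=z(1+11/13z)y_n
  y_{n+1}/y_n = 1 + 1/3z + 2/3z(1+11/13z) = 1 + z + 22/39z²
  R(z) = 1 + z + 22/39z².

Need |R(x)|<1, x<0.
x=-1.45: |R|=0.7360
R=1: x+22/39x²=0 ⇒ x=−39/22=-1.7727; min R=1−1/(4·22/39)=0.5568>−1
Confirm numerically:
  x=-1.551: |R|=0.80601 <1
  x=-1.477: |R|=0.75361 <1
  x=-1.062: |R|=0.57422 <1
  x=-0.945: |R|=0.55876 <1
  x=-2.297: |R|=1.67932 >1
  x=-2.173: |R|=1.49065 >1
Stable set (-1.7727, 0).

(-1.7727,0); λ=-6 ⇒ h* = (39/22)/6 = 0.2955.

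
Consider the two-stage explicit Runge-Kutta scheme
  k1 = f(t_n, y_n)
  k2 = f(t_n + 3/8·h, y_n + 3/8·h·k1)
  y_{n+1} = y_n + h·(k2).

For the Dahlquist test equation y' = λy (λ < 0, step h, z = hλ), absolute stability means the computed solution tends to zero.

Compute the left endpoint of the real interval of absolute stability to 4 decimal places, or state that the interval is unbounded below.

left endpoint -2.6667.

Test eqn y'=λy, z=hλ:
  k1=λy_n ⇒ h·k1=z·y_n;  k2=λ(1+3/8z)y_n ⇒ h·k2=z(1+3/8z)y_n
  y_{n+1}/y_n = 1 + z(1+3/8z) = 1 + z + 3/8z²
  Hence R(z) = 1 + z + 3/8z².

Find x<0 with |R(x)|<1.
x=-0.48: |R|=0.6064
R=1: x+3/8x²=0 ⇒ x=−8/3=-2.6667; min R=1−1/(4·3/8)=0.3333>−1
Confirm numerically:
  x=-2.112: |R|=0.56070 <1
  x=-2.039: |R|=0.52007 <1
  x=-1.778: |R|=0.40748 <1
  x=-1.602: |R|=0.36040 <1
  x=-2.933: |R|=1.29293 >1
  x=-2.758: |R|=1.09446 >1
Interval (-2.6667, 0).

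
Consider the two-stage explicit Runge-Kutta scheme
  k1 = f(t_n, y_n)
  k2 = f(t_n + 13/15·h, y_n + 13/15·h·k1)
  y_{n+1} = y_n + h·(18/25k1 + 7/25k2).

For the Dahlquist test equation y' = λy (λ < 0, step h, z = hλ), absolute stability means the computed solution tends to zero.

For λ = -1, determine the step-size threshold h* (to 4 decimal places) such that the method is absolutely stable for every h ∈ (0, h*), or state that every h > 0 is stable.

On y'=λy, z=hλ:
  k1=λy_n ⇒ h·k1=z·y_n;  k2=λ(1+13/15z)y_n ⇒ h·k2=z(1+13/15z)y_n
  y_{n+1}/y_n = 1 + 18/25z + 7/25z(1+13/15z) = 1 + z + 91/375z²
  Hence R(z) = 1 + z + 91/375z².

Boundary: |R(x)|=1, x<0.
x=-0.42: |R|=0.6228
R=1: x+91/375x²=0 ⇒ x=−375/91=-4.1209; min R=1−1/(4·91/375)=-0.0302>−1
Confirm numerically:
  x=-3.123: |R|=0.24376 <1
  x=-2.220: |R|=0.02404 <1
  x=-2.098: |R|=0.02988 <1
  x=-4.524: |R|=1.44256 >1
  x=-4.386: |R|=1.28218 >1
  x=-4.273: |R|=1.15774 >1
Interval (-4.1209, 0).

(-4.1209,0); λ=-1 ⇒ h* = (375/91)/1 = 4.1209.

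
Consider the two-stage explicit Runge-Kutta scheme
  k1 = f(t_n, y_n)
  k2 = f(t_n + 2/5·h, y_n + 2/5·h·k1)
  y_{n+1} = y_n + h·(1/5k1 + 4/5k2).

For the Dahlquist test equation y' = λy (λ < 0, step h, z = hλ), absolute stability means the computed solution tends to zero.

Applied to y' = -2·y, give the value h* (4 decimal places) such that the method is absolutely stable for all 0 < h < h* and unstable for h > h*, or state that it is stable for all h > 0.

(-3.1250,0); λ=-2 ⇒ h* = (25/8)/2 = 1.5625.

Test eqn y'=λy, z=hλ:
  k1=λy_n ⇒ h·k1=z·y_n;  k2=λ(1+2/5z)y_n ⇒ h·k2=z(1+2/5z)y_n
  y_{n+1}/y_n = 1 + 1/5z + 4/5z(1+2/5z) = 1 + z + 8/25z²
  ⇒ R(z) = 1 + z + 8/25z².

Boundary: |R(x)|=1, x<0.
x=-1.1: |R|=0.2872
R=1: x+8/25x²=0 ⇒ x=−25/8=-3.1250; min R=1−1/(4·8/25)=0.2188>−1
Confirm numerically:
  x=-2.674: |R|=0.61409 <1
  x=-2.652: |R|=0.59859 <1
  x=-1.778: |R|=0.23361 <1
  x=-3.367: |R|=1.26074 >1
  x=-3.194: |R|=1.07052 >1
Interval (-3.1250, 0).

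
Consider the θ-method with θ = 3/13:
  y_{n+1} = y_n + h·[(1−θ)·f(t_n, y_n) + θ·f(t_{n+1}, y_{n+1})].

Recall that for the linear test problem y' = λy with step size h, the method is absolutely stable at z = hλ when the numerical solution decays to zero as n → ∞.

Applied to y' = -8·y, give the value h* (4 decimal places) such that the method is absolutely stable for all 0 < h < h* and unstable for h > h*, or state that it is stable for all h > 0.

With y'=λy (z=hλ):
  y_{n+1} = y_n + z·[10/13·y_n + 3/13·y_{n+1}] ⇒ (1 − 3/13z)y_{n+1} = (1 + 10/13z)y_n
  Hence R(z) = (1 + 10/13z)/(1 − 3/13z).

Solve |R(x)|<1 on ℝ⁻.
x=-1.28: |R|=0.0119
R=−1: 1+10/13x = −1+3/13x ⇒ -7/13x=2 ⇒ x=2/(-7/13)=-3.7143
Confirm numerically:
  x=-3.381: |R|=0.89919 <1
  x=-3.201: |R|=0.84104 <1
  x=-2.666: |R|=0.65054 <1
  x=-1.541: |R|=0.13675 <1
  x=-4.105: |R|=1.10804 >1
  x=-4.087: |R|=1.10328 >1
Interval (-3.7143, 0).

(-3.7143,0); λ=-8 ⇒ h* = (26/7)/8 = 0.4643.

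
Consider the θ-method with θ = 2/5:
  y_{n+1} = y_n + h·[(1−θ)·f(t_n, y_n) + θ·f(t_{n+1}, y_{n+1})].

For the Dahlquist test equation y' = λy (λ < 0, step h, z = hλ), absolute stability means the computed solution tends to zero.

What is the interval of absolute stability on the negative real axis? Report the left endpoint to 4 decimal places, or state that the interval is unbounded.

With y'=λy (z=hλ):
  y_{n+1} = y_n + z·[3/5·y_n + 2/5·y_{n+1}] ⇒ (1 − 2/5z)y_{n+1} = (1 + 3/5z)y_n
  so R(z) = (1 + 3/5z)/(1 − 2/5z).

Find x<0 with |R(x)|<1.
x=-1.77: |R|=0.0363
R=−1: 1+3/5x = −1+2/5x ⇒ -1/5x=2 ⇒ x=2/(-1/5)=-10.0000
Confirm numerically:
  x=-8.854: |R|=0.94953 <1
  x=-7.437: |R|=0.87104 <1
  x=-6.016: |R|=0.76609 <1
  x=-4.413: |R|=0.59591 <1
  x=-10.589: |R|=1.02250 >1
  x=-10.457: |R|=1.01764 >1
Interval (-10.0000, 0).

z∈(-10.0000,0).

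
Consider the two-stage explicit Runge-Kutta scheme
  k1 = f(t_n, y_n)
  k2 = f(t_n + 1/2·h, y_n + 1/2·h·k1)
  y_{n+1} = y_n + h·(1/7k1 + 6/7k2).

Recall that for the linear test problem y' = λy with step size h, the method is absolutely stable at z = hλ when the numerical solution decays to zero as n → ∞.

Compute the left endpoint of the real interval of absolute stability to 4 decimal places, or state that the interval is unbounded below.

z* = -2.3333.

With y'=λy (z=hλ):
  k1=λy_n ⇒ h·k1=z·y_n;  k2=λ(1+1/2z)y_n ⇒ h·k2=z(1+1/2z)y_n
  y_{n+1}/y_n = 1 + 1/7z + 6/7z(1+1/2z) = 1 + z + 3/7z²
  R(z) = 1 + z + 3/7z².

Boundary: |R(x)|=1, x<0.
x=-1.5: |R|=0.4643
R=1: x+3/7x²=0 ⇒ x=−7/3=-2.3333; min R=1−1/(4·3/7)=0.4167>−1
Confirm numerically:
  x=-2.229: |R|=0.90033 <1
  x=-1.950: |R|=0.67964 <1
  x=-1.491: |R|=0.46175 <1
  x=-2.870: |R|=1.66010 >1
  x=-2.450: |R|=1.12250 >1
Interval (-2.3333, 0).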